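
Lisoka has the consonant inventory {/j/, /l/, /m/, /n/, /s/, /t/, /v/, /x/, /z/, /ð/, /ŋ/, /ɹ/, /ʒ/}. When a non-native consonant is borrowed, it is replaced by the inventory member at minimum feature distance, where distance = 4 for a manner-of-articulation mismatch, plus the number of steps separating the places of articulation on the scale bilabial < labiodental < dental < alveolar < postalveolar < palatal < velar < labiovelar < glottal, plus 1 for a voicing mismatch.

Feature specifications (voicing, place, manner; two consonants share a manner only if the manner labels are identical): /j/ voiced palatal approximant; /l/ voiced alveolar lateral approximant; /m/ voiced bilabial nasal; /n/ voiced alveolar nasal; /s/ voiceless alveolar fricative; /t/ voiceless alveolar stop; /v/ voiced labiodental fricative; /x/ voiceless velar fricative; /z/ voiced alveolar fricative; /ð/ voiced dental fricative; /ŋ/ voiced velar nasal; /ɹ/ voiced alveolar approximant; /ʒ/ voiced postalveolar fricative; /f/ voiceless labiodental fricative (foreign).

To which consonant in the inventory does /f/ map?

v

/v/ is closest: same manner (fricative), place distance 0 (labiodental→labiodental), voicing differs (+1); total 1. Next closest is /s/ at distance 2.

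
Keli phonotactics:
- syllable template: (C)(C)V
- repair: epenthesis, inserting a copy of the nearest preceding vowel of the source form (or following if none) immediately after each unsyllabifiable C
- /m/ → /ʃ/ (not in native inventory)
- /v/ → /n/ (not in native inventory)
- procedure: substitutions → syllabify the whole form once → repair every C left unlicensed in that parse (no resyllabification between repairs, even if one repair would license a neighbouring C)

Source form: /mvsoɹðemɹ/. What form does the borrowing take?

Substitution: /m/ → /ʃ/, /v/ → /n/, giving /ʃnsoɹðeʃɹ/.
Under (C)(C)V, the unsyllabifiable consonants are /ʃ/, /ʃ/, /ɹ/ (no codas are permitted; onsets may contain at most 2 consonants).
Epenthesis after each stranded consonant: /ʃ/ → /ʃo/, /ʃ/ → /ʃe/, /ɹ/ → /ɹe/.

ʃonsoɹðeʃeɹe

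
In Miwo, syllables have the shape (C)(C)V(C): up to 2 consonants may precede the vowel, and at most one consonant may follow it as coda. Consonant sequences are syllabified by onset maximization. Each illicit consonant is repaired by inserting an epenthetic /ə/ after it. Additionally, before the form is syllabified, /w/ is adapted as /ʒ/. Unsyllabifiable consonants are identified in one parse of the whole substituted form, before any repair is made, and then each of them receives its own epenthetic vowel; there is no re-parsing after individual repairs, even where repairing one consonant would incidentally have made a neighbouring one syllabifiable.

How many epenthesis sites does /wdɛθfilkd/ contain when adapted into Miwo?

After substitution the input is /ʒdɛθfilkd/.
The unsyllabifiable consonants are /k/, /d/; each receives one epenthetic vowel.

2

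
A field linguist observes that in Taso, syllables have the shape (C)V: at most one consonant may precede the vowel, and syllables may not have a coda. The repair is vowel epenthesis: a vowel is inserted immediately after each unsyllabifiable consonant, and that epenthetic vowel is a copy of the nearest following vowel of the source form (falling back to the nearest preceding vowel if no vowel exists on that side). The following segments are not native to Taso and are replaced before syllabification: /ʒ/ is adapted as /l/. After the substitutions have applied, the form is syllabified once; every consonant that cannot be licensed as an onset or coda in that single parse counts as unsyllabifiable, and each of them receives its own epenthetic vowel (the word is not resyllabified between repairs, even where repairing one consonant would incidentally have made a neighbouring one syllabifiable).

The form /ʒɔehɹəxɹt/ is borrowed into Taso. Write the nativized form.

Substitution: /ʒ/ → /l/, giving /lɔehɹəxɹt/.
The consonants /h/, /x/, /ɹ/, /t/ cannot be parsed into a legal (C)V syllable (no codas are permitted; onsets are limited to one consonant).
Each unlicensed consonant becomes the onset of a new syllable: /h/ → /hə/, /x/ → /xə/, /ɹ/ → /ɹə/, /t/ → /tə/.

lɔehəɹəxəɹətə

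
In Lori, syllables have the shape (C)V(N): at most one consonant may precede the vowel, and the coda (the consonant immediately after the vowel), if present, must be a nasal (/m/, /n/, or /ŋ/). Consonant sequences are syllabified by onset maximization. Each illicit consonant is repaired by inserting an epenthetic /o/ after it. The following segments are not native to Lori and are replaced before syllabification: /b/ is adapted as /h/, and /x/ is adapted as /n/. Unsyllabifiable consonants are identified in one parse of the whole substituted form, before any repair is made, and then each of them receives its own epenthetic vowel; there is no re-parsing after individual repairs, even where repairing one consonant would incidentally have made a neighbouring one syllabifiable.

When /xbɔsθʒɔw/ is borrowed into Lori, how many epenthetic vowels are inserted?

After substitution the input is /nhɔsθʒɔw/.
The unsyllabifiable consonants are /n/, /s/, /θ/, /w/; each receives one epenthetic vowel.

4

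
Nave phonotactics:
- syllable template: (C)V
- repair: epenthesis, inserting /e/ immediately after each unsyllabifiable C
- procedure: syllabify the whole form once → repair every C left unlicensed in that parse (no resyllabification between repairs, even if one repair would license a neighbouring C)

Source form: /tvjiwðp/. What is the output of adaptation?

tevejiweðepe

The consonants /t/, /v/, /w/, /ð/, /p/ cannot be parsed into a legal (C)V syllable (no codas are permitted; onsets are limited to one consonant).
Each unlicensed consonant becomes the onset of a new syllable: /t/ → /te/, /v/ → /ve/, /w/ → /we/, /ð/ → /ðe/, /p/ → /pe/.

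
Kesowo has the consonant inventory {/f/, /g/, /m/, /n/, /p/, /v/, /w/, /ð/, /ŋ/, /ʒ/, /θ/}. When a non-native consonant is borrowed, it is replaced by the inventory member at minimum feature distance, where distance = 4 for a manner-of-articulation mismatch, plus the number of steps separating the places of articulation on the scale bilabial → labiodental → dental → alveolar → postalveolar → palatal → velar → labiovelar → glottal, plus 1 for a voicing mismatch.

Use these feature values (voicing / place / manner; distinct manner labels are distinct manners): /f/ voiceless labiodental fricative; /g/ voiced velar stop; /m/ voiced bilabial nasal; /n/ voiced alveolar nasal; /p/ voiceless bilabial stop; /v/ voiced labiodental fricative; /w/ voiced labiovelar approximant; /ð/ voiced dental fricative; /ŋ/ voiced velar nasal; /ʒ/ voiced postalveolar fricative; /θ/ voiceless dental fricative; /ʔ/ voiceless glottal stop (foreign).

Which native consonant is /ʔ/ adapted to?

g

/g/ is closest: same manner (stop), place distance 2 (glottal→velar), voicing differs (+1); total 3. Next closest is /w/ at distance 6.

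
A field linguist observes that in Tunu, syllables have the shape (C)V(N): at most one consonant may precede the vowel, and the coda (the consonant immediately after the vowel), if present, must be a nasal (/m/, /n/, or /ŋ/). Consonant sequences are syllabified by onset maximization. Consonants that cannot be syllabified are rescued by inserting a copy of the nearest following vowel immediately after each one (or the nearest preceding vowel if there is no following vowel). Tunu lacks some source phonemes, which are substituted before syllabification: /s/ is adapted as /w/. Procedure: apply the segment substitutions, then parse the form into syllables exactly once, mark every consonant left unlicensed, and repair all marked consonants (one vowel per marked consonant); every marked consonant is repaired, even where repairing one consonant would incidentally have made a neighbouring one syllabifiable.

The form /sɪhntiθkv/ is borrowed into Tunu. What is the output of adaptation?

wɪhinitiθikivi

Substitution: /s/ → /w/, giving /wɪhntiθkv/.
The consonants /h/, /n/, /θ/, /k/, /v/ cannot be parsed into a legal (C)V(N) syllable (only a nasal (/m/, /n/, or /ŋ/) is licensed in coda position; onsets are limited to one consonant).
Inserting the epenthetic vowel yields /h/ → /hi/, /n/ → /ni/, /θ/ → /θi/, /k/ → /ki/, /v/ → /vi/.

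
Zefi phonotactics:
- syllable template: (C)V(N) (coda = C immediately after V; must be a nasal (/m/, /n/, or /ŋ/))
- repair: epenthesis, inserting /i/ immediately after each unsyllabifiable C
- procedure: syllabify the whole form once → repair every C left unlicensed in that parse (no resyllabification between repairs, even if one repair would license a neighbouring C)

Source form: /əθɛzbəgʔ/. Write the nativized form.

The consonants /z/, /g/, /ʔ/ cannot be parsed into a legal (C)V(N) syllable (only a nasal (/m/, /n/, or /ŋ/) is licensed in coda position; onsets are limited to one consonant).
Epenthesis after each stranded consonant: /z/ → /zi/, /g/ → /gi/, /ʔ/ → /ʔi/.

əθɛzibəgiʔi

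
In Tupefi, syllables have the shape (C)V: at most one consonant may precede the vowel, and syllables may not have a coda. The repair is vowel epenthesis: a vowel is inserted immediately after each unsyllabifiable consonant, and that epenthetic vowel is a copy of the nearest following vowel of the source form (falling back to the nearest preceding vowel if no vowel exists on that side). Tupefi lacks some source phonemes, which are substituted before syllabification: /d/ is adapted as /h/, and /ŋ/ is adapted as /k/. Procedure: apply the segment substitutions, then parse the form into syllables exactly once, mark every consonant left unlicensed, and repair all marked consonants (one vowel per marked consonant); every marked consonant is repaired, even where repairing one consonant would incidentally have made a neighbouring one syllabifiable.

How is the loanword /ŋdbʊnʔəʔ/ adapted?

Substitution: /ŋ/ → /k/, /d/ → /h/, giving /khbʊnʔəʔ/.
The consonants /k/, /h/, /n/, /ʔ/ cannot be parsed into a legal (C)V syllable (no codas are permitted; onsets are limited to one consonant).
Epenthesis after each stranded consonant: /k/ → /kʊ/, /h/ → /hʊ/, /n/ → /nə/, /ʔ/ → /ʔə/.

kʊhʊbʊnəʔəʔə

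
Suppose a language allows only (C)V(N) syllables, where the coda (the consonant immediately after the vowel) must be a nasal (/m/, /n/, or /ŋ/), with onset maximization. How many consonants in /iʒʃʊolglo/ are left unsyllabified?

3

The consonants /ʒ/, /l/, /g/ cannot be parsed into a legal (C)V(N) syllable (only a nasal (/m/, /n/, or /ŋ/) is licensed in coda position; onsets are limited to one consonant).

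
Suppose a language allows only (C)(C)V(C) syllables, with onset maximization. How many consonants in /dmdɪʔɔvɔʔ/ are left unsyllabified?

Syllabifying with onset maximization leaves /d/ stranded (at most one coda consonant is licensed; onsets may contain at most 2 consonants).

1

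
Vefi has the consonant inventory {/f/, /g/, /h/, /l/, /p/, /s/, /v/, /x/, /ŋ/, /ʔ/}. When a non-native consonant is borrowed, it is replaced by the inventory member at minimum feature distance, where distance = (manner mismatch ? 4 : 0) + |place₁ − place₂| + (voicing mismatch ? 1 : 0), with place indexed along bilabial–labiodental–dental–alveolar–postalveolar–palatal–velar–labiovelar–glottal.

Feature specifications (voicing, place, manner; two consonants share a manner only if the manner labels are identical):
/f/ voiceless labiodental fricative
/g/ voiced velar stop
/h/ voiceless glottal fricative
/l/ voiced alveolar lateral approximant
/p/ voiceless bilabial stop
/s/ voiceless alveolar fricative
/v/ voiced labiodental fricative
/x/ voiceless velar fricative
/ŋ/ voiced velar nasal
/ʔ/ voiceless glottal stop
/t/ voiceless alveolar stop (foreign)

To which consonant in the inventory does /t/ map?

p

/p/ is closest: same manner (stop), place distance 3 (alveolar→bilabial), same voicing; total 3. Next closest is /g/ at distance 4.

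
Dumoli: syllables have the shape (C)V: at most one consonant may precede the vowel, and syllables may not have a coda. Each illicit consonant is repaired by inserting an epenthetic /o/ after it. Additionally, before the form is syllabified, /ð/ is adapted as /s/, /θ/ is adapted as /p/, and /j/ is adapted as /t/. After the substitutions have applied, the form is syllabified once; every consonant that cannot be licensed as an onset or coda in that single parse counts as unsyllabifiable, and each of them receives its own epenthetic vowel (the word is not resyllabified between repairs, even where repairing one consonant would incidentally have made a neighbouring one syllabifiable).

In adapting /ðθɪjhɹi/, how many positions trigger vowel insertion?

After substitution the input is /spɪthɹi/.
The unsyllabifiable consonants are /s/, /t/, /h/; each receives one epenthetic vowel.

3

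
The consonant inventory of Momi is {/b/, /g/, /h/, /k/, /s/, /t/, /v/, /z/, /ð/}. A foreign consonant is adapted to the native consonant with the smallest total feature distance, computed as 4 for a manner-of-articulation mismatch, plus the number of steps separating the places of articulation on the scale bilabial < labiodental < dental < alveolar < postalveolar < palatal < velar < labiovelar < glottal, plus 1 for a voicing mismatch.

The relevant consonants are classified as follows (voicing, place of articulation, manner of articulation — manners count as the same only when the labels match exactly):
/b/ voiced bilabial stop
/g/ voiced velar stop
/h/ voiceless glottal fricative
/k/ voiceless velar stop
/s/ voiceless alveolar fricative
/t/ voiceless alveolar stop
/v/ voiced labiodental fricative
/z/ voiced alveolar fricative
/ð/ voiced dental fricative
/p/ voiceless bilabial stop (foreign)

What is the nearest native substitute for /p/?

b

/b/ is closest: same manner (stop), place distance 0 (bilabial→bilabial), voicing differs (+1); total 1. Next closest is /t/ at distance 3.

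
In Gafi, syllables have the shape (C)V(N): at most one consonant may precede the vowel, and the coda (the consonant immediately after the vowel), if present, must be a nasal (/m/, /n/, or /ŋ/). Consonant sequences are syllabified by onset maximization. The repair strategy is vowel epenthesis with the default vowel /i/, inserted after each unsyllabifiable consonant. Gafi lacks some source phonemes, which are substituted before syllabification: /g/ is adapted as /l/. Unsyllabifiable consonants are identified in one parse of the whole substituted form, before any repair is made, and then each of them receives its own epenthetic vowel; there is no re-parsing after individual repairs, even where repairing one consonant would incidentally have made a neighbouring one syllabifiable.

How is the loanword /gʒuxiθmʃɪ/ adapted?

liʒuxiθimiʃɪ

Substitution: /g/ → /l/, giving /lʒuxiθmʃɪ/.
The consonants /l/, /θ/, /m/ cannot be parsed into a legal (C)V(N) syllable (only a nasal (/m/, /n/, or /ŋ/) is licensed in coda position; onsets are limited to one consonant).
Epenthesis after each stranded consonant: /l/ → /li/, /θ/ → /θi/, /m/ → /mi/.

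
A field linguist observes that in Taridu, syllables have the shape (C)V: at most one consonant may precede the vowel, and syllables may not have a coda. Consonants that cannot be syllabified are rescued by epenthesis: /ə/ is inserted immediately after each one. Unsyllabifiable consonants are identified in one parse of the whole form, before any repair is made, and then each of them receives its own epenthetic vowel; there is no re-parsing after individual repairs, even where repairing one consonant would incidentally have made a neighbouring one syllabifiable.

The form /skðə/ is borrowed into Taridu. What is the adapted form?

səkəðə

The consonants /s/, /k/ cannot be parsed into a legal (C)V syllable (no codas are permitted; onsets are limited to one consonant).
Inserting the epenthetic vowel yields /s/ → /sə/, /k/ → /kə/.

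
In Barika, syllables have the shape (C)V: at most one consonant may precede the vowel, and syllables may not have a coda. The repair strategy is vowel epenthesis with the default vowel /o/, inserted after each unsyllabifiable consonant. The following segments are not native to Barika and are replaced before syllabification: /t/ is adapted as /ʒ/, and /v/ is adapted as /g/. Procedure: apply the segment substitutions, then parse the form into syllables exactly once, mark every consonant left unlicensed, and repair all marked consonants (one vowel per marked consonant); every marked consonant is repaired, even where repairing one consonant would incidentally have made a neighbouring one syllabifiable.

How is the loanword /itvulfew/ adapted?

Substitution: /t/ → /ʒ/, /v/ → /g/, giving /iʒgulfew/.
The consonants /ʒ/, /l/, /w/ cannot be parsed into a legal (C)V syllable (no codas are permitted; onsets are limited to one consonant).
Each unlicensed consonant becomes the onset of a new syllable: /ʒ/ → /ʒo/, /l/ → /lo/, /w/ → /wo/.

iʒogulofewo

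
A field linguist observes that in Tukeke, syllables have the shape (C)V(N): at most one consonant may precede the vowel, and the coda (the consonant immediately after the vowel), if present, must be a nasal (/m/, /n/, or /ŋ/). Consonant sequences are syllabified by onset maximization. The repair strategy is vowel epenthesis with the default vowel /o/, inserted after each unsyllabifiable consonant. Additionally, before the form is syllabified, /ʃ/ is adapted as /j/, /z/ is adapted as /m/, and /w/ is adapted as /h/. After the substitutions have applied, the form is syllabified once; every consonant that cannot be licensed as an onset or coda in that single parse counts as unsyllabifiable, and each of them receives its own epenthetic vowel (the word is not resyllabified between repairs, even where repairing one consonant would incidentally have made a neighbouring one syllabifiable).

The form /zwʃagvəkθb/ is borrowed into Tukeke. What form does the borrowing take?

mohojagovəkoθobo

Substitution: /z/ → /m/, /w/ → /h/, /ʃ/ → /j/, giving /mhjagvəkθb/.
Under (C)V(N), the unsyllabifiable consonants are /m/, /h/, /g/, /k/, /θ/, /b/ (only a nasal (/m/, /n/, or /ŋ/) is licensed in coda position; onsets are limited to one consonant).
Inserting the epenthetic vowel yields /m/ → /mo/, /h/ → /ho/, /g/ → /go/, /k/ → /ko/, /θ/ → /θo/, /b/ → /bo/.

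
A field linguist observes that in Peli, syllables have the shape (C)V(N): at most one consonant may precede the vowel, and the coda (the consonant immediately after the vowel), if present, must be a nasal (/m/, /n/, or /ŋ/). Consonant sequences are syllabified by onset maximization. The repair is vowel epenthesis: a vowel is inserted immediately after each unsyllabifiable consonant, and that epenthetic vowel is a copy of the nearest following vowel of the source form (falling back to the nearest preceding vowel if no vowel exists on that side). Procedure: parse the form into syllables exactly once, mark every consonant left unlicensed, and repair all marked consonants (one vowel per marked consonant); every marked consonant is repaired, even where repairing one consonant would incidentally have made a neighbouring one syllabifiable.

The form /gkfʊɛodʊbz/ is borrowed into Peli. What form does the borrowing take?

gʊkʊfʊɛodʊbʊzʊ

The consonants /g/, /k/, /b/, /z/ cannot be parsed into a legal (C)V(N) syllable (only a nasal (/m/, /n/, or /ŋ/) is licensed in coda position; onsets are limited to one consonant).
Each unlicensed consonant becomes the onset of a new syllable: /g/ → /gʊ/, /k/ → /kʊ/, /b/ → /bʊ/, /z/ → /zʊ/.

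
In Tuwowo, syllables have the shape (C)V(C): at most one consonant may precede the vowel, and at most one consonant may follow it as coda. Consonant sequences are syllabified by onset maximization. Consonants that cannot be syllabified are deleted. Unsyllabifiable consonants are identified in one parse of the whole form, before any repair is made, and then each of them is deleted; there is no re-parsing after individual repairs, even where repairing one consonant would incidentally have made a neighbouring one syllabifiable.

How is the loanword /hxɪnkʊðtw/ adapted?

Under (C)V(C), the unsyllabifiable consonants are /h/, /t/, /w/ (at most one coda consonant is licensed; onsets are limited to one consonant).
Each unlicensed consonant is deleted: /h/, /t/, /w/.

xɪnkʊð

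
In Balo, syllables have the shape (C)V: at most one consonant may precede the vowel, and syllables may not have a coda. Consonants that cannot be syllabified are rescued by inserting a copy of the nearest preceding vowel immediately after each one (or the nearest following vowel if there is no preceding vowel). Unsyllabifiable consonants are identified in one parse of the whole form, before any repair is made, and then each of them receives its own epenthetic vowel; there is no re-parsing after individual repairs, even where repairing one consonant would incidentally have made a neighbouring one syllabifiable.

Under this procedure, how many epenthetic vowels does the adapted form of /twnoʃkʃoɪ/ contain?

The unsyllabifiable consonants are /t/, /w/, /ʃ/, /k/; each receives one epenthetic vowel.

4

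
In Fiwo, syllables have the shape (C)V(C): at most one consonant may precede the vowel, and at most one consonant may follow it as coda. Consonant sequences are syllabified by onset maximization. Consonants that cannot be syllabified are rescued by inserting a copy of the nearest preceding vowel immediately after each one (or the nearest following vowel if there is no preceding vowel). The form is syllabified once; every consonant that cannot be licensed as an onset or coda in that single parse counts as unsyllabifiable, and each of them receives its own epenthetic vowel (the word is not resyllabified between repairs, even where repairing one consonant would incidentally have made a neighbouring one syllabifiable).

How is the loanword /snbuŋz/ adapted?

Under (C)V(C), the unsyllabifiable consonants are /s/, /n/, /z/ (at most one coda consonant is licensed; onsets are limited to one consonant).
Epenthesis after each stranded consonant: /s/ → /su/, /n/ → /nu/, /z/ → /zu/.

sunubuŋzu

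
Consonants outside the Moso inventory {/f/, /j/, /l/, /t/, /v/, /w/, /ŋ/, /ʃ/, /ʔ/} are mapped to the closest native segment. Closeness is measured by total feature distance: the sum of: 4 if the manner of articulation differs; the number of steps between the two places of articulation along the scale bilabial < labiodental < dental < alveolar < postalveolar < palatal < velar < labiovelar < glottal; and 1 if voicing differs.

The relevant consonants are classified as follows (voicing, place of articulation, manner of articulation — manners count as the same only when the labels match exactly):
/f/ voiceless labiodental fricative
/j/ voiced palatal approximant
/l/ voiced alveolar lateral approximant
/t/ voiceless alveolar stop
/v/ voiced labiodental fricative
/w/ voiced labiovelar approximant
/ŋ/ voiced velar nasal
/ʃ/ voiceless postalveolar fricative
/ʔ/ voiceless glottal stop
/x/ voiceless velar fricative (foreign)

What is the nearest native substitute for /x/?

/ʃ/ is closest: same manner (fricative), place distance 2 (velar→postalveolar), same voicing; total 2. Next closest is /f/ at distance 5.

ʃ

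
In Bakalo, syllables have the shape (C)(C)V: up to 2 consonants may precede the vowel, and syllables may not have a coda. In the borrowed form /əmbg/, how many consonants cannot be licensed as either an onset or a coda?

The consonants /m/, /b/, /g/ cannot be parsed into a legal (C)(C)V syllable (no codas are permitted; onsets may contain at most 2 consonants).

3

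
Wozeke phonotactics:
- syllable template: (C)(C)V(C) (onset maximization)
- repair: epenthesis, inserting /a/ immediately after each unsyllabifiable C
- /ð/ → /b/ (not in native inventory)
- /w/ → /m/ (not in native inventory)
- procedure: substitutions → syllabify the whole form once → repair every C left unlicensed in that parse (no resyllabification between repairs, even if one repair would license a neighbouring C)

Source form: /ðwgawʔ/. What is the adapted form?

Substitution: /ð/ → /b/, /w/ → /m/, giving /bmgamʔ/.
Syllabifying with onset maximization leaves /b/, /ʔ/ stranded (at most one coda consonant is licensed; onsets may contain at most 2 consonants).
Inserting the epenthetic vowel yields /b/ → /ba/, /ʔ/ → /ʔa/.

bamgamʔa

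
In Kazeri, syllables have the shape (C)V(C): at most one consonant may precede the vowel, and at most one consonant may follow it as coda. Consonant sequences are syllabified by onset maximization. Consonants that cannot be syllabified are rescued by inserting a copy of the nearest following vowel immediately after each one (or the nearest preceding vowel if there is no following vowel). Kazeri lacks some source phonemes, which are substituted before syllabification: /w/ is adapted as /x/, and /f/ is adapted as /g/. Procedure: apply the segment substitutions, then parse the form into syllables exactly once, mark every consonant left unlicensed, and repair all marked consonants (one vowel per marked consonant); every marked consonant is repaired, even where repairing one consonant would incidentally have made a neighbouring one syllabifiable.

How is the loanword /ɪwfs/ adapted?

ɪxgɪsɪ

Substitution: /w/ → /x/, /f/ → /g/, giving /ɪxgs/.
Under (C)V(C), the unsyllabifiable consonants are /g/, /s/ (at most one coda consonant is licensed; onsets are limited to one consonant).
Each unlicensed consonant becomes the onset of a new syllable: /g/ → /gɪ/, /s/ → /sɪ/.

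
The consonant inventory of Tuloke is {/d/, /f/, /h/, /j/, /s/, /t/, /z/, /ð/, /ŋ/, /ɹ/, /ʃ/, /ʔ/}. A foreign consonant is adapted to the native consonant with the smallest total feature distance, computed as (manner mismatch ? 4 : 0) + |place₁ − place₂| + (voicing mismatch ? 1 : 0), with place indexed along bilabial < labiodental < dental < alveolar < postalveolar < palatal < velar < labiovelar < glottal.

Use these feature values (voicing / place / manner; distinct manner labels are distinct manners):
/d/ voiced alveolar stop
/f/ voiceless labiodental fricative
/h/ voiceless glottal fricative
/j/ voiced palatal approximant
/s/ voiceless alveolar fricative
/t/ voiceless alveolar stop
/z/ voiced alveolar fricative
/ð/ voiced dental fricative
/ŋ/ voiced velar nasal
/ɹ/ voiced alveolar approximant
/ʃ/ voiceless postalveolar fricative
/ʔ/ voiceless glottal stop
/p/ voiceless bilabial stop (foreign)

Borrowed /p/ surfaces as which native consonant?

t

/t/ is closest: same manner (stop), place distance 3 (bilabial→alveolar), same voicing; total 3. Next closest is /d/ at distance 4.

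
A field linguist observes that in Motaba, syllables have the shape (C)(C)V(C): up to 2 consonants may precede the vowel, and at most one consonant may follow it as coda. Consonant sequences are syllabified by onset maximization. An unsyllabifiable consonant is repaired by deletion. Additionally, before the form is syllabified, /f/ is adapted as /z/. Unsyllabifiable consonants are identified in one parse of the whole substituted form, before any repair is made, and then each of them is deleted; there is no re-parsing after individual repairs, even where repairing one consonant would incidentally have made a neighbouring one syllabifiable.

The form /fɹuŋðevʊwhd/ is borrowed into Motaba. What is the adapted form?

Substitution: /f/ → /z/, giving /zɹuŋðevʊwhd/.
Under (C)(C)V(C), the unsyllabifiable consonants are /h/, /d/ (at most one coda consonant is licensed; onsets may contain at most 2 consonants).
Deleting the stranded consonants removes /h/, /d/.

zɹuŋðevʊw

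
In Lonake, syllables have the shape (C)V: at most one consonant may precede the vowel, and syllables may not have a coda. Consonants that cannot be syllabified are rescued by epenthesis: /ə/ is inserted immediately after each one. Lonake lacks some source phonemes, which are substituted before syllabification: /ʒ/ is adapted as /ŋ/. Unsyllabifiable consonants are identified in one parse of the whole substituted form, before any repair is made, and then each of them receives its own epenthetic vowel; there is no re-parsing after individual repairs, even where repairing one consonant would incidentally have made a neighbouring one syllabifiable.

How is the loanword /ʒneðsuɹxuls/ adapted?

ŋəneðəsuɹəxuləsə

Substitution: /ʒ/ → /ŋ/, giving /ŋneðsuɹxuls/.
Under (C)V, the unsyllabifiable consonants are /ŋ/, /ð/, /ɹ/, /l/, /s/ (no codas are permitted; onsets are limited to one consonant).
Epenthesis after each stranded consonant: /ŋ/ → /ŋə/, /ð/ → /ðə/, /ɹ/ → /ɹə/, /l/ → /lə/, /s/ → /sə/.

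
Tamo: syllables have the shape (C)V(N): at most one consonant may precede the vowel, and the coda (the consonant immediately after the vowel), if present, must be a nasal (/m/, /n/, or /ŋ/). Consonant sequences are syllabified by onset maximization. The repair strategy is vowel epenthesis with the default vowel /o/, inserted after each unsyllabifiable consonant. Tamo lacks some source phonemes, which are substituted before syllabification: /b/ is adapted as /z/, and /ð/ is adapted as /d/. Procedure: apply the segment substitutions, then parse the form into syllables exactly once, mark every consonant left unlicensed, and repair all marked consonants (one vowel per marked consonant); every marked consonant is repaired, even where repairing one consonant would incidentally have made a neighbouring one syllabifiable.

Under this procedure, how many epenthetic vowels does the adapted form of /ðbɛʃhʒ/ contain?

4

After substitution the input is /dzɛʃhʒ/.
The unsyllabifiable consonants are /d/, /ʃ/, /h/, /ʒ/; each receives one epenthetic vowel.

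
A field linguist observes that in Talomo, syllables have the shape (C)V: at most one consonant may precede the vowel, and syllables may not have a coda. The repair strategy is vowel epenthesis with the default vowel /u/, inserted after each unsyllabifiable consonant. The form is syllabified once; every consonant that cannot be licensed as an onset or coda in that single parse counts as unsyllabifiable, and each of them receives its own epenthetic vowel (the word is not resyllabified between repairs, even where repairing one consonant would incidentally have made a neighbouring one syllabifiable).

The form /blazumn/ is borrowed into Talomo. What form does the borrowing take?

bulazumunu

The consonants /b/, /m/, /n/ cannot be parsed into a legal (C)V syllable (no codas are permitted; onsets are limited to one consonant).
Epenthesis after each stranded consonant: /b/ → /bu/, /m/ → /mu/, /n/ → /nu/.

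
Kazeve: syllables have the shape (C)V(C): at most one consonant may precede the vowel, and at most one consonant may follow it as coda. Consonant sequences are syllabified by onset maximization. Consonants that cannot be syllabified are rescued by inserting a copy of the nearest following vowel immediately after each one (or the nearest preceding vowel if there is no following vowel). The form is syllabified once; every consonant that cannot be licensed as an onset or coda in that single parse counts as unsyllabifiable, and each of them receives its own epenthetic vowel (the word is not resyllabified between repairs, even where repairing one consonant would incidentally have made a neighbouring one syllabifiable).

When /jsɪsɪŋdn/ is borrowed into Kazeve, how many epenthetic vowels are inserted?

The unsyllabifiable consonants are /j/, /d/, /n/; each receives one epenthetic vowel.

3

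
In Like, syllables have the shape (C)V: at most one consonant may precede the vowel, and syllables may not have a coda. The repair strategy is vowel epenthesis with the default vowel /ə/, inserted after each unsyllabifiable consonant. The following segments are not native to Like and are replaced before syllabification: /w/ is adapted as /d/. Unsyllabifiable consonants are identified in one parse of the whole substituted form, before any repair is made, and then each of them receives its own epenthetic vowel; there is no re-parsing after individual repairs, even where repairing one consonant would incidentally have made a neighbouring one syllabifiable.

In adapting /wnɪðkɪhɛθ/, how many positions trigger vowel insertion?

3

After substitution the input is /dnɪðkɪhɛθ/.
The unsyllabifiable consonants are /d/, /ð/, /θ/; each receives one epenthetic vowel.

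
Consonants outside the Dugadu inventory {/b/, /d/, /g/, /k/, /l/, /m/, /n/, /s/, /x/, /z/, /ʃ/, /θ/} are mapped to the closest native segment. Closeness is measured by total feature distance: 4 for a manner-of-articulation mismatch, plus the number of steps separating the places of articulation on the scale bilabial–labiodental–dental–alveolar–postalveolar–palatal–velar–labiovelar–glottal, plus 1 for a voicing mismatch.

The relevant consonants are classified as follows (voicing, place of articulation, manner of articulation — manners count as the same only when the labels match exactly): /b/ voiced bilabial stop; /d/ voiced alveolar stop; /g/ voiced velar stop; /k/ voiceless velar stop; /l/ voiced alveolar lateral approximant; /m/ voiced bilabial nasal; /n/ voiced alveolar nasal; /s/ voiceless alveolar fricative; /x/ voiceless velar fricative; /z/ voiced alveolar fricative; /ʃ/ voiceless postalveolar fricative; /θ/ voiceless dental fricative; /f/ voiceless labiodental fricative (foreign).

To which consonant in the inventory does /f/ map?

θ

/θ/ is closest: same manner (fricative), place distance 1 (labiodental→dental), same voicing; total 1. Next closest is /s/ at distance 2.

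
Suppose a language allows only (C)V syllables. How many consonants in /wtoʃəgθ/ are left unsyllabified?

Syllabifying with onset maximization leaves /w/, /g/, /θ/ stranded (no codas are permitted; onsets are limited to one consonant).

3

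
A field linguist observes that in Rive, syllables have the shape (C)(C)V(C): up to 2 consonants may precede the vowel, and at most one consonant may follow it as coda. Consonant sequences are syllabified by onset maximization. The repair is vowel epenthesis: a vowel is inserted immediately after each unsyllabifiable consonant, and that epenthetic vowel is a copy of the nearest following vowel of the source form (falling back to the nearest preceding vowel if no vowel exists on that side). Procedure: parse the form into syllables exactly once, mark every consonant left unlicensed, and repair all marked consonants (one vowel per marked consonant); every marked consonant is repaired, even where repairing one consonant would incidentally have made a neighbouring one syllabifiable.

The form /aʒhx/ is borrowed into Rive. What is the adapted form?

aʒhaxa

The consonants /h/, /x/ cannot be parsed into a legal (C)(C)V(C) syllable (at most one coda consonant is licensed; onsets may contain at most 2 consonants).
Each unlicensed consonant becomes the onset of a new syllable: /h/ → /ha/, /x/ → /xa/.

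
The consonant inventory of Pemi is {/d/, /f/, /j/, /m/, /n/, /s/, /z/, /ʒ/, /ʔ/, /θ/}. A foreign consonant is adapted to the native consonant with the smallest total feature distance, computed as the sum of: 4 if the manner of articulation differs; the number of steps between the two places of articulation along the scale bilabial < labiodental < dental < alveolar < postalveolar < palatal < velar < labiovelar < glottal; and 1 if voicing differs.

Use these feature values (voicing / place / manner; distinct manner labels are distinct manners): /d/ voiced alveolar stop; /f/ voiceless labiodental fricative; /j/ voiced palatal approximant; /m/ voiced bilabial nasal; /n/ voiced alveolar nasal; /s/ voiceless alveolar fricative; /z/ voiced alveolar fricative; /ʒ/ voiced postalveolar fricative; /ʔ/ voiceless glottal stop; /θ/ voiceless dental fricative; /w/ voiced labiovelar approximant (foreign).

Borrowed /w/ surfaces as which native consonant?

j

/j/ is closest: same manner (approximant), place distance 2 (labiovelar→palatal), same voicing; total 2. Next closest is /ʔ/ at distance 6.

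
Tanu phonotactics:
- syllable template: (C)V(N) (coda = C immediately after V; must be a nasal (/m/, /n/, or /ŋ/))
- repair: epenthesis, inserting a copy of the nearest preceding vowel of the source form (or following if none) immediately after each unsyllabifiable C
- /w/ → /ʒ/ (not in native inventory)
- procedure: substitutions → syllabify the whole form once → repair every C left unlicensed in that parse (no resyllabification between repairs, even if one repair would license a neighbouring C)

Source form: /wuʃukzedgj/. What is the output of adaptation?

ʒuʃukuzedegeje

Substitution: /w/ → /ʒ/, giving /ʒuʃukzedgj/.
Under (C)V(N), the unsyllabifiable consonants are /k/, /d/, /g/, /j/ (only a nasal (/m/, /n/, or /ŋ/) is licensed in coda position; onsets are limited to one consonant).
Epenthesis after each stranded consonant: /k/ → /ku/, /d/ → /de/, /g/ → /ge/, /j/ → /je/.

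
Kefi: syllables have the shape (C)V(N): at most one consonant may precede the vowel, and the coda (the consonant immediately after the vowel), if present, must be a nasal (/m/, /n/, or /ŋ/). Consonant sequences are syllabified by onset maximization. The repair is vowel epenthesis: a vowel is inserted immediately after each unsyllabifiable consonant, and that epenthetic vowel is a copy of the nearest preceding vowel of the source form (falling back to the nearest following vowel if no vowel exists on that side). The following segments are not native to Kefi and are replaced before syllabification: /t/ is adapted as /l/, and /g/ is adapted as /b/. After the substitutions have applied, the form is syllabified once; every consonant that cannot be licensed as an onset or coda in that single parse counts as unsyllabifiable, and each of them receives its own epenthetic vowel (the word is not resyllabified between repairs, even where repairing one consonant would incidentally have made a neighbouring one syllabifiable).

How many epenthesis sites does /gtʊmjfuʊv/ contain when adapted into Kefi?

After substitution the input is /blʊmjfuʊv/.
The unsyllabifiable consonants are /b/, /j/, /v/; each receives one epenthetic vowel.

3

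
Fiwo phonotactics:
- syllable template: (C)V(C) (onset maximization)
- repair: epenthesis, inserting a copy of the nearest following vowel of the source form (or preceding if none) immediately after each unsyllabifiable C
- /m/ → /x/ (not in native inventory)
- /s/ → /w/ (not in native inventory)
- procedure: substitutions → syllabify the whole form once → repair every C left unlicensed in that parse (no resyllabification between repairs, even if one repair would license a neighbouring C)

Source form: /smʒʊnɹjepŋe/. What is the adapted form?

Substitution: /s/ → /w/, /m/ → /x/, giving /wxʒʊnɹjepŋe/.
The consonants /w/, /x/, /ɹ/ cannot be parsed into a legal (C)V(C) syllable (at most one coda consonant is licensed; onsets are limited to one consonant).
Epenthesis after each stranded consonant: /w/ → /wʊ/, /x/ → /xʊ/, /ɹ/ → /ɹe/.

wʊxʊʒʊnɹejepŋe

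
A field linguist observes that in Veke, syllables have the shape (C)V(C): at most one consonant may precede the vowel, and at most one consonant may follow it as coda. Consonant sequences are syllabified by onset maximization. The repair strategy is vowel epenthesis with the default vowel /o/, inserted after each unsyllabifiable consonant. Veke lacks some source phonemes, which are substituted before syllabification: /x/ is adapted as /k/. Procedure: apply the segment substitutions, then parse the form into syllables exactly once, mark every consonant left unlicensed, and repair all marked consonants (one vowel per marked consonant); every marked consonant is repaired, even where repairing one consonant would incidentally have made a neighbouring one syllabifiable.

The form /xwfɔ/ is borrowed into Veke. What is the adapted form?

Substitution: /x/ → /k/, giving /kwfɔ/.
The consonants /k/, /w/ cannot be parsed into a legal (C)V(C) syllable (at most one coda consonant is licensed; onsets are limited to one consonant).
Epenthesis after each stranded consonant: /k/ → /ko/, /w/ → /wo/.

kowofɔ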